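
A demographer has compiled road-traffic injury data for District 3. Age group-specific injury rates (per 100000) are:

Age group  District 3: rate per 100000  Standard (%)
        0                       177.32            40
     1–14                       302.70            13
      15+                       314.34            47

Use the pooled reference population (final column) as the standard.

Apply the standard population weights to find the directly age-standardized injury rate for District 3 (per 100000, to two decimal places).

258.02

Standard weights: 0.40, 0.13, 0.47.
Standardized rate: 0.4000×177.32 + 0.1300×302.70 + 0.4700×314.34 = 258.0188 per 100000.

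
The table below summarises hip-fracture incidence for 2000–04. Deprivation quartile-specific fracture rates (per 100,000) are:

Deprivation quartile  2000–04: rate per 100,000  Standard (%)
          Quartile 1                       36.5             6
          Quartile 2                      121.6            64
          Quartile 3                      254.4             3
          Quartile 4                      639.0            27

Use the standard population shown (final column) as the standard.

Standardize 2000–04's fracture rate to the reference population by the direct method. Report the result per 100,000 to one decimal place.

260.2

Standard weights: 0.06, 0.64, 0.03, 0.27.
Standardized rate: 0.0600×36.5 + 0.6400×121.6 + 0.0300×254.4 + 0.2700×639.0 = 260.1760 per 100,000.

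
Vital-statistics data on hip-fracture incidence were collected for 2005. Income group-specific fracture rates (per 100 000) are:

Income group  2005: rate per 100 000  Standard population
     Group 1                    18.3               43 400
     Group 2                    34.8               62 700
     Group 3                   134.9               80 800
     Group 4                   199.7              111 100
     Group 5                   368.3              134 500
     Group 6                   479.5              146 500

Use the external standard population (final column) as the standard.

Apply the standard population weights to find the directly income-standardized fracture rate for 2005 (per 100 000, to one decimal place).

269.2

Standard total = 579 000; weights = 0.0750, 0.1083, 0.1396, 0.1919, 0.2323, 0.2530.
Standardized rate: 0.0750×18.3 + 0.1083×34.8 + 0.1396×134.9 + 0.1919×199.7 + 0.2323×368.3 + 0.2530×479.5 = 269.1639 per 100 000.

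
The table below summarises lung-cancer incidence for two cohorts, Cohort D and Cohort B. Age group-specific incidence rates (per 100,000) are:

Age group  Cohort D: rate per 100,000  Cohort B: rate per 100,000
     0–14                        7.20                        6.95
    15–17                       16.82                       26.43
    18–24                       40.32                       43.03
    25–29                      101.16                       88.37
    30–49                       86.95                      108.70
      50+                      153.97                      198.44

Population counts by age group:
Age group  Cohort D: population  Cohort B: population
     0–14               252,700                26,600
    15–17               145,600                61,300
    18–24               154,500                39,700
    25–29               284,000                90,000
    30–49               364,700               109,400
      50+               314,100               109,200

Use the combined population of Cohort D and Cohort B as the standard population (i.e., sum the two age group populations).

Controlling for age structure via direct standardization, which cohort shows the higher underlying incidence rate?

Cohort B

Combined standard total = 1,951,800; weights = 0.1431, 0.1060, 0.0995, 0.1916, 0.2429, 0.2169.
Cohort D: 0.1431×7.20 + 0.1060×16.82 + 0.0995×40.32 + 0.1916×101.16 + 0.2429×86.95 + 0.2169×153.97 = 80.7222 per 100,000.
Cohort B: 0.1431×6.95 + 0.1060×26.43 + 0.0995×43.03 + 0.1916×88.37 + 0.2429×108.70 + 0.2169×198.44 = 94.4516 per 100,000.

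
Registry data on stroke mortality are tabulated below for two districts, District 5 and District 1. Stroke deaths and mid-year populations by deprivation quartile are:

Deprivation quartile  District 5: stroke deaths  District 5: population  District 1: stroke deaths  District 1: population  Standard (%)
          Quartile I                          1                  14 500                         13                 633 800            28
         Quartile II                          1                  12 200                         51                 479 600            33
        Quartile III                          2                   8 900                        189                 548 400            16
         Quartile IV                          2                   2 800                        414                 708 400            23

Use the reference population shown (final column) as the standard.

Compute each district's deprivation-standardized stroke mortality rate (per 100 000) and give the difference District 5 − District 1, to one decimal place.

Deprivation-specific rates per 100 000 for District 5: 6.90, 8.20, 22.47, 71.43.
For District 1: 2.05, 10.63, 34.46, 58.44.
Standard weights: 0.28, 0.33, 0.16, 0.23.
District 5: 0.2800×6.90 + 0.3300×8.20 + 0.1600×22.47 + 0.2300×71.43 = 24.6600 per 100 000.
District 1: 0.2800×2.05 + 0.3300×10.63 + 0.1600×34.46 + 0.2300×58.44 = 23.0393 per 100 000.
Difference = 24.6600 − 23.0393 = 1.6208.

1.6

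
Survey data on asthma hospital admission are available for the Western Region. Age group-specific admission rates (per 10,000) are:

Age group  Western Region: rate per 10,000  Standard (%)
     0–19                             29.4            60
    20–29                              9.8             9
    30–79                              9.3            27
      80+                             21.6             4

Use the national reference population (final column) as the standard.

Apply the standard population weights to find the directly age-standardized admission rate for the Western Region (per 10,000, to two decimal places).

Standard weights: 0.60, 0.09, 0.27, 0.04.
Standardized rate: 0.6000×29.4 + 0.0900×9.8 + 0.2700×9.3 + 0.0400×21.6 = 21.8970 per 10,000.

21.90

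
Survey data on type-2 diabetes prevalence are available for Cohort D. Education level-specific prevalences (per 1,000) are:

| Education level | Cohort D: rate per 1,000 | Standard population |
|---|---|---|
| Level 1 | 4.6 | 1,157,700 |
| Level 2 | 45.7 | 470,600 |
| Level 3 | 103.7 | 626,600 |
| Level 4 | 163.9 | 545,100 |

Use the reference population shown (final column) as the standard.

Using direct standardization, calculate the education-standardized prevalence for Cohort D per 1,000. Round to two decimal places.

64.70

Standard total = 2,800,000; weights = 0.4135, 0.1681, 0.2238, 0.1947.
Standardized rate: 0.4135×4.6 + 0.1681×45.7 + 0.2238×103.7 + 0.1947×163.9 = 64.6972 per 1,000.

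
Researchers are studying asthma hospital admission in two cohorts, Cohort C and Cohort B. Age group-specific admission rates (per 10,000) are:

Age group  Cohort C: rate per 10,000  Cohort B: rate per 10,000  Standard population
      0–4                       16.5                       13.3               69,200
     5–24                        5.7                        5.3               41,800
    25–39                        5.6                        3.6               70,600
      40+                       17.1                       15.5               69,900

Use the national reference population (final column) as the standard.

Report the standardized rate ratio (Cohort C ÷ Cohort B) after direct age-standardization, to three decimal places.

1.198

Standard total = 251,500; weights = 0.2751, 0.1662, 0.2807, 0.2779.
Cohort C: 0.2751×16.5 + 0.1662×5.7 + 0.2807×5.6 + 0.2779×17.1 = 11.8120 per 10,000.
Cohort B: 0.2751×13.3 + 0.1662×5.3 + 0.2807×3.6 + 0.2779×15.5 = 9.8589 per 10,000.
Ratio = 11.8120 ÷ 9.8589 = 1.19810.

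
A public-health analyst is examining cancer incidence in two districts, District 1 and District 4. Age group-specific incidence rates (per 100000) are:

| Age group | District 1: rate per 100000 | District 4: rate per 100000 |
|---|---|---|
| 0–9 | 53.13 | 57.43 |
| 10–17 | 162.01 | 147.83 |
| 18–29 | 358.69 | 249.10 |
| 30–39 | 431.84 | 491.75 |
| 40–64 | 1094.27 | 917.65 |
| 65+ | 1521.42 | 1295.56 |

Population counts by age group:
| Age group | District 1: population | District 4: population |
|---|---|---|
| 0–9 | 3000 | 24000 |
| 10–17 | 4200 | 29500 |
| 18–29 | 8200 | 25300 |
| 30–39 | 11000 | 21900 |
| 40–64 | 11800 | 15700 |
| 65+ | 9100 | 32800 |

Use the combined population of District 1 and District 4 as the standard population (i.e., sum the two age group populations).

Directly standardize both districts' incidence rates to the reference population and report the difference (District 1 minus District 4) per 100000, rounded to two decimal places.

83.37

Combined standard total = 196500; weights = 0.1374, 0.1715, 0.1705, 0.1674, 0.1399, 0.2132.
District 1: 0.1374×53.13 + 0.1715×162.01 + 0.1705×358.69 + 0.1674×431.84 + 0.1399×1094.27 + 0.2132×1521.42 = 646.0958 per 100000.
District 4: 0.1374×57.43 + 0.1715×147.83 + 0.1705×249.10 + 0.1674×491.75 + 0.1399×917.65 + 0.2132×1295.56 = 562.7239 per 100000.
Difference = 646.0958 − 562.7239 = 83.3719.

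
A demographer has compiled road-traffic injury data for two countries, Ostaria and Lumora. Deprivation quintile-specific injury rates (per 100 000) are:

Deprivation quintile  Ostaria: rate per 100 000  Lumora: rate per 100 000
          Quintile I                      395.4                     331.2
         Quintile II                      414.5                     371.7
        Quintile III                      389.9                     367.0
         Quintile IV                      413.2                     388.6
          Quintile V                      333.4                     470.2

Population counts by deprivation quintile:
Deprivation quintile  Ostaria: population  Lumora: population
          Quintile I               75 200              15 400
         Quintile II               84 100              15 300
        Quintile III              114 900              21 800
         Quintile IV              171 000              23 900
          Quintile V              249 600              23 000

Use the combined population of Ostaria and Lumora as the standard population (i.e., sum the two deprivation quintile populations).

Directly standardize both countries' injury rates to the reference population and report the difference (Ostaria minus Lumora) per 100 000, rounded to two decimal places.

Combined standard total = 794 200; weights = 0.1141, 0.1252, 0.1721, 0.2454, 0.3432.
Ostaria: 0.1141×395.4 + 0.1252×414.5 + 0.1721×389.9 + 0.2454×413.2 + 0.3432×333.4 = 379.9312 per 100 000.
Lumora: 0.1141×331.2 + 0.1252×371.7 + 0.1721×367.0 + 0.2454×388.6 + 0.3432×470.2 = 404.2272 per 100 000.
Difference = 379.9312 − 404.2272 = -24.2960.

-24.30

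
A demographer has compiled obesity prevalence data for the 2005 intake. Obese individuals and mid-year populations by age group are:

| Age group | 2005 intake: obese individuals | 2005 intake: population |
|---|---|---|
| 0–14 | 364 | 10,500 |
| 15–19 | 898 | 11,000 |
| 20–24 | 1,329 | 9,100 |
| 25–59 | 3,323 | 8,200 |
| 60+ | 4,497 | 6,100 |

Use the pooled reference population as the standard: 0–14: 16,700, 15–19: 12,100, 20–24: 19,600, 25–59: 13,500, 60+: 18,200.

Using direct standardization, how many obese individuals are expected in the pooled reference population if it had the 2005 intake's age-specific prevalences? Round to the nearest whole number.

Age-specific rates per 1,000 for the 2005 intake: 34.667, 81.636, 146.044, 405.244, 737.213.
Expected obese individuals = Σ (standard pop × age-specific rate ÷ 1,000)
= 16,700×34.667/1,000 + 12,100×81.636/1,000 + 19,600×146.044/1,000 + 13,500×405.244/1,000 + 18,200×737.213/1,000
= 578.93 + 987.80 + 2862.46 + 5470.79 + 13417.28 = 23317.27.

23317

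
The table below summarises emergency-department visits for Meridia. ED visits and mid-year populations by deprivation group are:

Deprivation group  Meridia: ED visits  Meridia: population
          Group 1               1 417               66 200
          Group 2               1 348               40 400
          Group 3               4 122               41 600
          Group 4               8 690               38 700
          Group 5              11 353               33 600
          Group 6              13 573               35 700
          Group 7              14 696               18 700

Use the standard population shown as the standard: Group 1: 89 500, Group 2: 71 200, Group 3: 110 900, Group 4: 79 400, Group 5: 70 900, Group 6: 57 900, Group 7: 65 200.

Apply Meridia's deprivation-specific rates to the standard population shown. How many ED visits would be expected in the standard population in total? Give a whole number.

Deprivation-specific rates per 1 000 for Meridia: 21.405, 33.366, 99.087, 224.548, 337.887, 380.196, 785.882.
Expected ED visits = Σ (standard pop × deprivation-specific rate ÷ 1 000)
= 89 500×21.405/1 000 + 71 200×33.366/1 000 + 110 900×99.087/1 000 + 79 400×224.548/1 000 + 70 900×337.887/1 000 + 57 900×380.196/1 000 + 65 200×785.882/1 000
= 1915.73 + 2375.68 + 10988.70 + 17829.10 + 23956.18 + 22013.35 + 51239.53 = 130318.27.

130318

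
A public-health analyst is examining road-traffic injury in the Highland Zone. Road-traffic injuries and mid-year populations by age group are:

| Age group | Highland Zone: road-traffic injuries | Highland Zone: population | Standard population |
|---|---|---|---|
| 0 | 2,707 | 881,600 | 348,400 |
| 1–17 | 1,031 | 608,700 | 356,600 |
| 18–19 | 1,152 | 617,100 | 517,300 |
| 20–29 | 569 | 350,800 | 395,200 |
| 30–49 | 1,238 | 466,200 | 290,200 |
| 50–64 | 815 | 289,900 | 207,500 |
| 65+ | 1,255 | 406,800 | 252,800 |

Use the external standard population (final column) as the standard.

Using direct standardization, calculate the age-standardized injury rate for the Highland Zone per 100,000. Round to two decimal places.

Age-specific rates per 100,000 for the Highland Zone: 307.06, 169.38, 186.68, 162.20, 265.55, 281.13, 308.51.
Standard total = 2,368,000; weights = 0.1471, 0.1506, 0.2185, 0.1669, 0.1226, 0.0876, 0.1068.
Standardized rate: 0.1471×307.06 + 0.1506×169.38 + 0.2185×186.68 + 0.1669×162.20 + 0.1226×265.55 + 0.0876×281.13 + 0.1068×308.51 = 228.6474 per 100,000.

228.65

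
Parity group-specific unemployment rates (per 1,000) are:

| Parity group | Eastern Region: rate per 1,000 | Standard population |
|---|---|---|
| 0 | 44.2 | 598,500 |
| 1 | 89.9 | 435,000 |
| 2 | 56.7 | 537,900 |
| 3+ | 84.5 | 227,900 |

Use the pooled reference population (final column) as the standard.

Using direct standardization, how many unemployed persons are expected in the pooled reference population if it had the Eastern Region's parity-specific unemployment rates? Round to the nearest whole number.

Expected unemployed persons = Σ (standard pop × parity-specific rate ÷ 1,000)
= 598,500×44.2/1,000 + 435,000×89.9/1,000 + 537,900×56.7/1,000 + 227,900×84.5/1,000
= 26453.70 + 39106.50 + 30498.93 + 19257.55 = 115316.68.

115317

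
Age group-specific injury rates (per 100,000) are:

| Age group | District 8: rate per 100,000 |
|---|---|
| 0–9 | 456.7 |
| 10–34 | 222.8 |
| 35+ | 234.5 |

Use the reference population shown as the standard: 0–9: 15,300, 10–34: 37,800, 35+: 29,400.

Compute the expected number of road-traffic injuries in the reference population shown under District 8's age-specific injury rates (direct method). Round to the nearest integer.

223

Expected road-traffic injuries = Σ (standard pop × age-specific rate ÷ 100,000)
= 15,300×456.7/100,000 + 37,800×222.8/100,000 + 29,400×234.5/100,000
= 69.88 + 84.22 + 68.94 = 223.04.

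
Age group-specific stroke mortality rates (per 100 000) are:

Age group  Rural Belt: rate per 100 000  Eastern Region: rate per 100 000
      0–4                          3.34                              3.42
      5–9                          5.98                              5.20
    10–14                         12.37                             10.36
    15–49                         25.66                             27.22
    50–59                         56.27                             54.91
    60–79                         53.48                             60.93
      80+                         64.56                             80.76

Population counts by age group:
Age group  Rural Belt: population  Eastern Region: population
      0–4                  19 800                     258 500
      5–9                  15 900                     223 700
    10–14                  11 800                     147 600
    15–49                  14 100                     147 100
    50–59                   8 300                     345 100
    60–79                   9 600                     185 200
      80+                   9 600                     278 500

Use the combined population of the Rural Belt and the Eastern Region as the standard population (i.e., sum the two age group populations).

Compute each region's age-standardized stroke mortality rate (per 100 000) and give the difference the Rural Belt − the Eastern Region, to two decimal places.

-3.23

Combined standard total = 1 674 800; weights = 0.1662, 0.1431, 0.0952, 0.0963, 0.2110, 0.1163, 0.1720.
The Rural Belt: 0.1662×3.34 + 0.1431×5.98 + 0.0952×12.37 + 0.0963×25.66 + 0.2110×56.27 + 0.1163×53.48 + 0.1720×64.56 = 34.2572 per 100 000.
The Eastern Region: 0.1662×3.42 + 0.1431×5.20 + 0.0952×10.36 + 0.0963×27.22 + 0.2110×54.91 + 0.1163×60.93 + 0.1720×80.76 = 37.4840 per 100 000.
Difference = 34.2572 − 37.4840 = -3.2268.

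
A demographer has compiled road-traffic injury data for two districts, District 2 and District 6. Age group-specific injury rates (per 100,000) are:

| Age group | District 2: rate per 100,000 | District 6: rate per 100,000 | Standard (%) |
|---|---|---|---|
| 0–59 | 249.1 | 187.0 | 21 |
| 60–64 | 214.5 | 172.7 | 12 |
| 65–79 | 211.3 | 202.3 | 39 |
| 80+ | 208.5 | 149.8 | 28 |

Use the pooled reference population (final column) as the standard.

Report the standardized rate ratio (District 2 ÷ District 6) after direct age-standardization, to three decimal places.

1.210

Standard weights: 0.21, 0.12, 0.39, 0.28.
District 2: 0.2100×249.1 + 0.1200×214.5 + 0.3900×211.3 + 0.2800×208.5 = 218.8380 per 100,000.
District 6: 0.2100×187.0 + 0.1200×172.7 + 0.3900×202.3 + 0.2800×149.8 = 180.8350 per 100,000.
Ratio = 218.8380 ÷ 180.8350 = 1.21015.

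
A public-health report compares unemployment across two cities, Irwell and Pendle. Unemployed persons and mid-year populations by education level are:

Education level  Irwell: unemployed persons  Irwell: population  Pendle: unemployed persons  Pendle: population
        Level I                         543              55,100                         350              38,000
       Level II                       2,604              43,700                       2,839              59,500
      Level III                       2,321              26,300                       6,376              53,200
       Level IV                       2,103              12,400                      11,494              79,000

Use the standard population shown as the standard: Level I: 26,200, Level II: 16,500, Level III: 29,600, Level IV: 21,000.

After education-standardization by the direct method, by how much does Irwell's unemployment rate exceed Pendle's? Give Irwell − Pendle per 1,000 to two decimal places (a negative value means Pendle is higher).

-2.32

Education-specific rates per 1,000 for Irwell: 9.855, 59.588, 88.251, 169.597.
For Pendle: 9.211, 47.714, 119.850, 145.494.
Standard total = 93,300; weights = 0.2808, 0.1768, 0.3173, 0.2251.
Irwell: 0.2808×9.855 + 0.1768×59.588 + 0.3173×88.251 + 0.2251×169.597 = 79.4765 per 1,000.
Pendle: 0.2808×9.211 + 0.1768×47.714 + 0.3173×119.850 + 0.2251×145.494 = 81.7955 per 1,000.
Difference = 79.4765 − 81.7955 = -2.3189.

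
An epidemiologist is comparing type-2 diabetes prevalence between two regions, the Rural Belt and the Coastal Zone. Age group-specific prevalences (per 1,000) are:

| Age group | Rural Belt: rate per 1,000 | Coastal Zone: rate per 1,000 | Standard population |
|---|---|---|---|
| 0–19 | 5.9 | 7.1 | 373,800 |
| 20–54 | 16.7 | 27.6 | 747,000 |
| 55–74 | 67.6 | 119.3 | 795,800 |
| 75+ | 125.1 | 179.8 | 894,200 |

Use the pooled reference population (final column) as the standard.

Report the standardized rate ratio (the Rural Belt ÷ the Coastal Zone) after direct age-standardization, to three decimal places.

0.646

Standard total = 2,810,800; weights = 0.1330, 0.2658, 0.2831, 0.3181.
The Rural Belt: 0.1330×5.9 + 0.2658×16.7 + 0.2831×67.6 + 0.3181×125.1 = 64.1600 per 1,000.
The Coastal Zone: 0.1330×7.1 + 0.2658×27.6 + 0.2831×119.3 + 0.3181×179.8 = 99.2555 per 1,000.
Ratio = 64.1600 ÷ 99.2555 = 0.64641.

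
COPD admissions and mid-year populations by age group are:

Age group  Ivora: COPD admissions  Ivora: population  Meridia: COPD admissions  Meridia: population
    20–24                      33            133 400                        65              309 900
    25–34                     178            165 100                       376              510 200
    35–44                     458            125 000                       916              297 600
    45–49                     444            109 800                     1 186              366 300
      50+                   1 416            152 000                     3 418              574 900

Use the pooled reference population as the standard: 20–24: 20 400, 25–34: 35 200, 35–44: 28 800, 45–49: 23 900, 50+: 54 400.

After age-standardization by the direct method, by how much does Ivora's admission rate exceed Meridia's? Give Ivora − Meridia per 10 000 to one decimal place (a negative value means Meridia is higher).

Age-specific rates per 10 000 for Ivora: 2.47, 10.78, 36.64, 40.44, 93.16.
For Meridia: 2.10, 7.37, 30.78, 32.38, 59.45.
Standard total = 162 700; weights = 0.1254, 0.2163, 0.1770, 0.1469, 0.3344.
Ivora: 0.1254×2.47 + 0.2163×10.78 + 0.1770×36.64 + 0.1469×40.44 + 0.3344×93.16 = 46.2166 per 10 000.
Meridia: 0.1254×2.10 + 0.2163×7.37 + 0.1770×30.78 + 0.1469×32.38 + 0.3344×59.45 = 31.9408 per 10 000.
Difference = 46.2166 − 31.9408 = 14.2758.

14.3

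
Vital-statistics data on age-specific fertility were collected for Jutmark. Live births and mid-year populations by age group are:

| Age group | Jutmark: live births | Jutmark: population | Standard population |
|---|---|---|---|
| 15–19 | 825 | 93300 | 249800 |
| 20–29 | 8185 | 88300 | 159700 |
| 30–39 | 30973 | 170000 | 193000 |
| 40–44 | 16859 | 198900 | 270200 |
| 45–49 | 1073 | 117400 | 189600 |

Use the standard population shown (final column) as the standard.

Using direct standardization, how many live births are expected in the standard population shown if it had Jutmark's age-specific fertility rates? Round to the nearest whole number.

Age-specific rates per 1000 for Jutmark: 8.842, 92.695, 182.194, 84.761, 9.140.
Expected live births = Σ (standard pop × age-specific rate ÷ 1000)
= 249800×8.842/1000 + 159700×92.695/1000 + 193000×182.194/1000 + 270200×84.761/1000 + 189600×9.140/1000
= 2208.84 + 14803.45 + 35163.46 + 22902.47 + 1732.89 = 76811.11.

76811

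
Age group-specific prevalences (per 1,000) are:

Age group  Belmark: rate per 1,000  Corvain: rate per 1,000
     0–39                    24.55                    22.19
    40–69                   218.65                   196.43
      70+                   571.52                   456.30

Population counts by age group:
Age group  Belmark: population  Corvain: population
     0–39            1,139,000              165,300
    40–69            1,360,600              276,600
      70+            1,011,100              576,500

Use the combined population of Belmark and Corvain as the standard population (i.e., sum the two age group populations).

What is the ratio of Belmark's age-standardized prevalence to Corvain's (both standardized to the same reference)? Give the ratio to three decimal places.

Combined standard total = 4,529,100; weights = 0.2880, 0.3615, 0.3505.
Belmark: 0.2880×24.55 + 0.3615×218.65 + 0.3505×571.52 = 286.4453 per 1,000.
Corvain: 0.2880×22.19 + 0.3615×196.43 + 0.3505×456.30 = 237.3451 per 1,000.
Ratio = 286.4453 ÷ 237.3451 = 1.20687.

1.207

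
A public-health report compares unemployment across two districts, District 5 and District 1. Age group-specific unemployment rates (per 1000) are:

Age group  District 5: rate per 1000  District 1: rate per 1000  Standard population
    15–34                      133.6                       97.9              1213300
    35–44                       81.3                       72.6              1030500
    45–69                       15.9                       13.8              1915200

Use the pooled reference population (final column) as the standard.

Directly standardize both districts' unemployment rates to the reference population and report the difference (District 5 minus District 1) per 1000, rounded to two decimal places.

Standard total = 4159000; weights = 0.2917, 0.2478, 0.4605.
District 5: 0.2917×133.6 + 0.2478×81.3 + 0.4605×15.9 = 66.4410 per 1000.
District 1: 0.2917×97.9 + 0.2478×72.6 + 0.4605×13.8 = 52.9036 per 1000.
Difference = 66.4410 − 52.9036 = 13.5374.

13.54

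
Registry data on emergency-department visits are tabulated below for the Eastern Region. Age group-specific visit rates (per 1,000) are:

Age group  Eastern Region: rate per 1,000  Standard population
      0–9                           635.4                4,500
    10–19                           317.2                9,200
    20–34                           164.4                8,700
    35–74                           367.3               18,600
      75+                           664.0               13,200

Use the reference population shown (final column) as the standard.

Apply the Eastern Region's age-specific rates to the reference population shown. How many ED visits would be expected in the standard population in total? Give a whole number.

Expected ED visits = Σ (standard pop × age-specific rate ÷ 1,000)
= 4,500×635.4/1,000 + 9,200×317.2/1,000 + 8,700×164.4/1,000 + 18,600×367.3/1,000 + 13,200×664.0/1,000
= 2859.30 + 2918.24 + 1430.28 + 6831.78 + 8764.80 = 22804.40.

22804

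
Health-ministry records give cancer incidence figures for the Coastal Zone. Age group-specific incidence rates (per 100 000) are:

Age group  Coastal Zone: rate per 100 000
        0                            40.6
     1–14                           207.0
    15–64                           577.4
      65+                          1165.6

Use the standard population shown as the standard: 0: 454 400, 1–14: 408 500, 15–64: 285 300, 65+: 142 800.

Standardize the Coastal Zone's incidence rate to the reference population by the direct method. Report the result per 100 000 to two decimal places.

336.32

Standard total = 1 291 000; weights = 0.3520, 0.3164, 0.2210, 0.1106.
Standardized rate: 0.3520×40.6 + 0.3164×207.0 + 0.2210×577.4 + 0.1106×1165.6 = 336.3192 per 100 000.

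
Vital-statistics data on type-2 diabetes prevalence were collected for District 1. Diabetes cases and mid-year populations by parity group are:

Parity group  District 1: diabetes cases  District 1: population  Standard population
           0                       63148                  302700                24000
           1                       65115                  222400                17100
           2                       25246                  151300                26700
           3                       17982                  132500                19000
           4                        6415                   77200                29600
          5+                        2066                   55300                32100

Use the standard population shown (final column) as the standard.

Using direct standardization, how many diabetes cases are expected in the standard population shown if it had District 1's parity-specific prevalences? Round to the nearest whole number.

Parity-specific rates per 1000 for District 1: 208.616, 292.783, 166.861, 135.713, 83.096, 37.360.
Expected diabetes cases = Σ (standard pop × parity-specific rate ÷ 1000)
= 24000×208.616/1000 + 17100×292.783/1000 + 26700×166.861/1000 + 19000×135.713/1000 + 29600×83.096/1000 + 32100×37.360/1000
= 5006.78 + 5006.59 + 4455.18 + 2578.55 + 2459.64 + 1199.25 = 20705.99.

20706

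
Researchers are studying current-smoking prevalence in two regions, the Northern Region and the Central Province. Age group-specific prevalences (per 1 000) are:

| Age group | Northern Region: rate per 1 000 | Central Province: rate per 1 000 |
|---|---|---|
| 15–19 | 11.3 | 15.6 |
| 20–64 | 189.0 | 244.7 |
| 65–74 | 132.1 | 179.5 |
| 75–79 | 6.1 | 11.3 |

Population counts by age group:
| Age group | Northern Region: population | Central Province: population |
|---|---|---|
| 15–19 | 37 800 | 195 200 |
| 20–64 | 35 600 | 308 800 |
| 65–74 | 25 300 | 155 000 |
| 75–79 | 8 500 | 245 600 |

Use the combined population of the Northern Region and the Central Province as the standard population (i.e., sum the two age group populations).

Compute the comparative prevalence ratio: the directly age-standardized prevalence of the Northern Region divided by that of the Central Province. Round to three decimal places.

Combined standard total = 1 011 800; weights = 0.2303, 0.3404, 0.1782, 0.2511.
The Northern Region: 0.2303×11.3 + 0.3404×189.0 + 0.1782×132.1 + 0.2511×6.1 = 92.0065 per 1 000.
The Central Province: 0.2303×15.6 + 0.3404×244.7 + 0.1782×179.5 + 0.2511×11.3 = 121.7085 per 1 000.
Ratio = 92.0065 ÷ 121.7085 = 0.75596.

0.756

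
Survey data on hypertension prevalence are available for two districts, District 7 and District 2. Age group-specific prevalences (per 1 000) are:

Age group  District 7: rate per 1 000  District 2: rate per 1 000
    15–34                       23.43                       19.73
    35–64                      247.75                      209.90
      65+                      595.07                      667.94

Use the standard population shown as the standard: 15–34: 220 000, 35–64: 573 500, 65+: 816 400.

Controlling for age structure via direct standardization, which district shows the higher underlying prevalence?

District 2

Standard total = 1 609 900; weights = 0.1367, 0.3562, 0.5071.
District 7: 0.1367×23.43 + 0.3562×247.75 + 0.5071×595.07 = 393.2259 per 1 000.
District 2: 0.1367×19.73 + 0.3562×209.90 + 0.5071×667.94 = 416.1901 per 1 000.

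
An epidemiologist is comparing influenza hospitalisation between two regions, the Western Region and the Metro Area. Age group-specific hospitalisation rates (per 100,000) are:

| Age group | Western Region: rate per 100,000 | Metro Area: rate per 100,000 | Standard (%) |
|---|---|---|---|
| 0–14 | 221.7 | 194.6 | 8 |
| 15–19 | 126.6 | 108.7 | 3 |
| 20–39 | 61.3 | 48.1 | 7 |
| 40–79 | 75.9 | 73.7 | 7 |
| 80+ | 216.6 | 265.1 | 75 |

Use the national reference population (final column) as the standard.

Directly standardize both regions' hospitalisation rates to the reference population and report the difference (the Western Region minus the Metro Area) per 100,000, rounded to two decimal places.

Standard weights: 0.08, 0.03, 0.07, 0.07, 0.75.
The Western Region: 0.0800×221.7 + 0.0300×126.6 + 0.0700×61.3 + 0.0700×75.9 + 0.7500×216.6 = 193.5880 per 100,000.
The Metro Area: 0.0800×194.6 + 0.0300×108.7 + 0.0700×48.1 + 0.0700×73.7 + 0.7500×265.1 = 226.1800 per 100,000.
Difference = 193.5880 − 226.1800 = -32.5920.

-32.59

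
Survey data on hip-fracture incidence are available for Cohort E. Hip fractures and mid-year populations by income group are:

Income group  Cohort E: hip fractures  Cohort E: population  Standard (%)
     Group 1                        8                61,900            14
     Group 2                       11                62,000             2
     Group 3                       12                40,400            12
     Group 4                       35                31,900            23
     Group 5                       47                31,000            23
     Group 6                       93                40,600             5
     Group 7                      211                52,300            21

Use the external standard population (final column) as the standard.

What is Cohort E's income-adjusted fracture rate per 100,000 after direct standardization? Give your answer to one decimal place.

162.0

Income-specific rates per 100,000 for Cohort E: 12.92, 17.74, 29.70, 109.72, 151.61, 229.06, 403.44.
Standard weights: 0.14, 0.02, 0.12, 0.23, 0.23, 0.05, 0.21.
Standardized rate: 0.1400×12.92 + 0.0200×17.74 + 0.1200×29.70 + 0.2300×109.72 + 0.2300×151.61 + 0.0500×229.06 + 0.2100×403.44 = 162.0106 per 100,000.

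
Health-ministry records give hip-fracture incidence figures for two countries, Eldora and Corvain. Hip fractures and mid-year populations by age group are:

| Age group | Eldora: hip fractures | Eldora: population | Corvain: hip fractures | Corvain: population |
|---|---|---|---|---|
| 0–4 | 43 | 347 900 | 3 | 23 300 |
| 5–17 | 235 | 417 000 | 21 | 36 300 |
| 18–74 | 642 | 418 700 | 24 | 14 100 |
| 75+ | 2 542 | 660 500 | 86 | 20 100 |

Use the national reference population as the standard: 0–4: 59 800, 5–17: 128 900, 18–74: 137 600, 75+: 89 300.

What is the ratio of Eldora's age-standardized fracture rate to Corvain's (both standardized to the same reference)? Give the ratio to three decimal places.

Age-specific rates per 100 000 for Eldora: 12.36, 56.35, 153.33, 384.86.
For Corvain: 12.88, 57.85, 170.21, 427.86.
Standard total = 415 600; weights = 0.1439, 0.3102, 0.3311, 0.2149.
Eldora: 0.1439×12.36 + 0.3102×56.35 + 0.3311×153.33 + 0.2149×384.86 = 152.7183 per 100 000.
Corvain: 0.1439×12.88 + 0.3102×57.85 + 0.3311×170.21 + 0.2149×427.86 = 168.0852 per 100 000.
Ratio = 152.7183 ÷ 168.0852 = 0.90858.

0.909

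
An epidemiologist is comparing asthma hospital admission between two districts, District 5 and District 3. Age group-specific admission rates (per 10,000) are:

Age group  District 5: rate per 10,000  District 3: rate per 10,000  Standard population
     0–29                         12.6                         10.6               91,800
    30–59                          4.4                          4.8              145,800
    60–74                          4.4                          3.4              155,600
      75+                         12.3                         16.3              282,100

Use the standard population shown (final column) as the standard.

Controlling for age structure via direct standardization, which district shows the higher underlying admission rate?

District 3

Standard total = 675,300; weights = 0.1359, 0.2159, 0.2304, 0.4177.
District 5: 0.1359×12.6 + 0.2159×4.4 + 0.2304×4.4 + 0.4177×12.3 = 8.8149 per 10,000.
District 3: 0.1359×10.6 + 0.2159×4.8 + 0.2304×3.4 + 0.4177×16.3 = 10.0699 per 10,000.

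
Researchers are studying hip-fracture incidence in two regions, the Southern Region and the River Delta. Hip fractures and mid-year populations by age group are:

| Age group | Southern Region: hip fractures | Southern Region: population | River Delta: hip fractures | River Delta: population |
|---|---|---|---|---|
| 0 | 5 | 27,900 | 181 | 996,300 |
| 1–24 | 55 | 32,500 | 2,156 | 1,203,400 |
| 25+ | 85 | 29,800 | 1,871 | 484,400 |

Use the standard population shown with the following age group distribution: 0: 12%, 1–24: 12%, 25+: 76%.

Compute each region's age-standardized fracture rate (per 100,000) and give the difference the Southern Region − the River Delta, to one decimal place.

Age-specific rates per 100,000 for the Southern Region: 17.92, 169.23, 285.23.
For the River Delta: 18.17, 179.16, 386.25.
Standard weights: 0.12, 0.12, 0.76.
The Southern Region: 0.1200×17.92 + 0.1200×169.23 + 0.7600×285.23 = 239.2368 per 100,000.
The River Delta: 0.1200×18.17 + 0.1200×179.16 + 0.7600×386.25 = 317.2299 per 100,000.
Difference = 239.2368 − 317.2299 = -77.9932.

-78.0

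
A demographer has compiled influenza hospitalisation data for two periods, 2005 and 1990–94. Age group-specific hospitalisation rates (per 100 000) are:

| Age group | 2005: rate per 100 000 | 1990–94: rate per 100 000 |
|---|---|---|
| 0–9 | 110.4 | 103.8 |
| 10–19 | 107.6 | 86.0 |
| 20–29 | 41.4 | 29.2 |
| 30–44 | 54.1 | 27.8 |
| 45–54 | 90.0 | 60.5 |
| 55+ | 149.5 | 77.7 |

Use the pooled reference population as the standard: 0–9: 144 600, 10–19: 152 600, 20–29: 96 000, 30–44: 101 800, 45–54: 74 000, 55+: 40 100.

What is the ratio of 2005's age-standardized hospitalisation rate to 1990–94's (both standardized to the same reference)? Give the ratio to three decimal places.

Standard total = 609 100; weights = 0.2374, 0.2505, 0.1576, 0.1671, 0.1215, 0.0658.
2005: 0.2374×110.4 + 0.2505×107.6 + 0.1576×41.4 + 0.1671×54.1 + 0.1215×90.0 + 0.0658×149.5 = 89.5097 per 100 000.
1990–94: 0.2374×103.8 + 0.2505×86.0 + 0.1576×29.2 + 0.1671×27.8 + 0.1215×60.5 + 0.0658×77.7 = 67.9020 per 100 000.
Ratio = 89.5097 ÷ 67.9020 = 1.31822.

1.318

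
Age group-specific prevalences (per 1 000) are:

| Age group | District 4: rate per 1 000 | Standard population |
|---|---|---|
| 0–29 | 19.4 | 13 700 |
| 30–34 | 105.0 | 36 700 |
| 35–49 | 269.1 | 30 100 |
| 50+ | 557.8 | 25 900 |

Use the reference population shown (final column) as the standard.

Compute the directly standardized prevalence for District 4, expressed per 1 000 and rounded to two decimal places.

250.62

Standard total = 106 400; weights = 0.1288, 0.3449, 0.2829, 0.2434.
Standardized rate: 0.1288×19.4 + 0.3449×105.0 + 0.2829×269.1 + 0.2434×557.8 = 250.6223 per 1 000.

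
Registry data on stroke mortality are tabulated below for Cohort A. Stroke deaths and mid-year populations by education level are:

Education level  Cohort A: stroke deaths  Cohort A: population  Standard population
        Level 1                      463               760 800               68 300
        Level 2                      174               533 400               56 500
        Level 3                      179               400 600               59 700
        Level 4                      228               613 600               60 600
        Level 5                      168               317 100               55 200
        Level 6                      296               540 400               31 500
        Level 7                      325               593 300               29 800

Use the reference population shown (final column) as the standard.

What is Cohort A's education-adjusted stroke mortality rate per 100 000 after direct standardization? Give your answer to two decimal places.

47.57

Education-specific rates per 100 000 for Cohort A: 60.86, 32.62, 44.68, 37.16, 52.98, 54.77, 54.78.
Standard total = 361 600; weights = 0.1889, 0.1562, 0.1651, 0.1676, 0.1527, 0.0871, 0.0824.
Standardized rate: 0.1889×60.86 + 0.1562×32.62 + 0.1651×44.68 + 0.1676×37.16 + 0.1527×52.98 + 0.0871×54.77 + 0.0824×54.78 = 47.5698 per 100 000.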